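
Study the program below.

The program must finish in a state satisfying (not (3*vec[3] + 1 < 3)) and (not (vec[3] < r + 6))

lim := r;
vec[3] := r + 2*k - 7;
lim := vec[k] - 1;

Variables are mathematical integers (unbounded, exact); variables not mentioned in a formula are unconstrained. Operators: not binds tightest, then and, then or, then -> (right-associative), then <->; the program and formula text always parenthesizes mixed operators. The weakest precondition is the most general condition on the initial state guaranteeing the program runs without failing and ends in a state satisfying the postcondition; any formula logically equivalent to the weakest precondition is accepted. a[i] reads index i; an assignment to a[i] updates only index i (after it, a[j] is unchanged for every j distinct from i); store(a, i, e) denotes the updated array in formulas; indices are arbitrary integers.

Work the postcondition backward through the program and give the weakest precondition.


Working backward. After the program, the postcondition (not (3*vec[3] + 1 < 3)) and (not (vec[3] < r + 6)) must hold; in canonical form it is (not (3*vec[3] < 2)) and (not (vec[3] < r + 6)).
Before lim := vec[k] - 1: (not (3*vec[3] < 2)) and (not (vec[3] < r + 6))
Before vec[3] := r + 2*k - 7: (not (6*k + 3*r < 23)) and (not (2*k < 13))
Before lim := r: (not (6*k + 3*r < 23)) and (not (2*k < 13))
Answer: WP = (not (6*k + 3*r < 23)) and (not (2*k < 13))


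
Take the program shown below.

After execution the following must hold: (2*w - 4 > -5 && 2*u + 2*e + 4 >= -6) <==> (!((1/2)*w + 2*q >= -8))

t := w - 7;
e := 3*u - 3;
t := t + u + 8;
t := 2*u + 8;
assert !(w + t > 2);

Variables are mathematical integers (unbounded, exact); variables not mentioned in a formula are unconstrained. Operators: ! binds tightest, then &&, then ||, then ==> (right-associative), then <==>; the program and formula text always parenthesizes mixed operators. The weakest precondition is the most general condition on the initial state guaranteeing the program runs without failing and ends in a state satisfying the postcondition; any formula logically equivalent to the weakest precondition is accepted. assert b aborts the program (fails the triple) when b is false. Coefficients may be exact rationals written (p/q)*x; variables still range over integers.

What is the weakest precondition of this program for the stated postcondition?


Working backward. After the program, the postcondition (2*w - 4 > -5 && 2*u + 2*e + 4 >= -6) <==> (!((1/2)*w + 2*q >= -8)) must hold; in canonical form it is (2*w > -1 && 2*e + 2*u >= -10) <==> (!(2*q + (1/2)*w >= -8)).
Before assert !(w + t > 2): (!(t + w > 2)) && ((2*w > -1 && 2*e + 2*u >= -10) <==> (!(2*q + (1/2)*w >= -8)))
Before t := 2*u + 8: (!(2*u + w > -6)) && ((2*w > -1 && 2*e + 2*u >= -10) <==> (!(2*q + (1/2)*w >= -8)))
Before t := t + u + 8: (!(2*u + w > -6)) && ((2*w > -1 && 2*e + 2*u >= -10) <==> (!(2*q + (1/2)*w >= -8)))
Before e := 3*u - 3: (!(2*u + w > -6)) && ((2*w > -1 && 8*u >= -4) <==> (!(2*q + (1/2)*w >= -8)))
Before t := w - 7: (!(2*u + w > -6)) && ((2*w > -1 && 8*u >= -4) <==> (!(2*q + (1/2)*w >= -8)))
Answer: WP = (!(2*u + w > -6)) && ((2*w > -1 && 8*u >= -4) <==> (!(2*q + (1/2)*w >= -8)))


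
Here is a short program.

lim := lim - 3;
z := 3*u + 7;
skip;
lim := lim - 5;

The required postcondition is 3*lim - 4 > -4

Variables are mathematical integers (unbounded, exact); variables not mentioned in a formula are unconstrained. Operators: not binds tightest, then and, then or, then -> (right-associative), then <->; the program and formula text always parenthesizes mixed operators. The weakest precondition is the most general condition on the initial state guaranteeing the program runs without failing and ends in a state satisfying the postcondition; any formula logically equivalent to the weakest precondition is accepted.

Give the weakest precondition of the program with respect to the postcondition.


Working backward. After the program, the postcondition 3*lim - 4 > -4 must hold; in canonical form it is 3*lim > 0.
Before lim := lim - 5: 3*lim > 15
Before skip: 3*lim > 15
Before z := 3*u + 7: 3*lim > 15
Before lim := lim - 3: 3*lim > 24
Answer: WP = 3*lim > 24


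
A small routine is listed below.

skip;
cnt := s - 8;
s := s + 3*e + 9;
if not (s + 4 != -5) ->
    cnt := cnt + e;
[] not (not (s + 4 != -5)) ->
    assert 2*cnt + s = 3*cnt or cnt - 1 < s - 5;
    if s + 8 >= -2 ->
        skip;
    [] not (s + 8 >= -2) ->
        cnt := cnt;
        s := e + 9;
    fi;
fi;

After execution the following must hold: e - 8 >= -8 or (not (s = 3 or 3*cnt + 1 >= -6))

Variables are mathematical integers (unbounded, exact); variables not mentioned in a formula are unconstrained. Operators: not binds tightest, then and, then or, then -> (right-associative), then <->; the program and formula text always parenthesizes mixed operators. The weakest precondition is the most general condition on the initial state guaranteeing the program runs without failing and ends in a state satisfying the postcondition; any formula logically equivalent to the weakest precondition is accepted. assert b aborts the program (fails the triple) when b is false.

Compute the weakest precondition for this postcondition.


Working backward. After the program, the postcondition e - 8 >= -8 or (not (s = 3 or 3*cnt + 1 >= -6)) must hold; in canonical form it is e >= 0 or (not (s = 3 or 3*cnt >= -7)).
Then branch requires e >= 0 or (not (s = 3 or 3*cnt + 3*e >= -7)); else branch requires (s = cnt or cnt < s - 4) and (s >= -10 -> (e >= 0 or (not (s = 3 or 3*cnt >= -7)))) and ((not (s >= -10)) -> (e >= 0 or (not (e = -6 or 3*cnt >= -7)))).
Before the if: ((not (s != -9)) -> (e >= 0 or (not (s = 3 or 3*cnt + 3*e >= -7)))) and (s != -9 -> ((s = cnt or cnt < s - 4) and (s >= -10 -> (e >= 0 or (not (s = 3 or 3*cnt >= -7)))) and ((not (s >= -10)) -> (e >= 0 or (not (e = -6 or 3*cnt >= -7))))))
Before s := s + 3*e + 9: ((not (3*e + s != -18)) -> (e >= 0 or (not (3*e + s = -6 or 3*cnt + 3*e >= -7)))) and (3*e + s != -18 -> ((3*e + s = cnt - 9 or cnt < 3*e + s + 5) and (3*e + s >= -19 -> (e >= 0 or (not (3*e + s = -6 or 3*cnt >= -7)))) and ((not (3*e + s >= -19)) -> (e >= 0 or (not (e = -6 or 3*cnt >= -7))))))
Before cnt := s - 8: ((not (3*e + s != -18)) -> (e >= 0 or (not (3*e + s = -6 or 3*e + 3*s >= 17)))) and (3*e + s != -18 -> ((3*e = -17 or 3*e > -13) and (3*e + s >= -19 -> (e >= 0 or (not (3*e + s = -6 or 3*s >= 17)))) and ((not (3*e + s >= -19)) -> (e >= 0 or (not (e = -6 or 3*s >= 17))))))
Before skip: ((not (3*e + s != -18)) -> (e >= 0 or (not (3*e + s = -6 or 3*e + 3*s >= 17)))) and (3*e + s != -18 -> ((3*e = -17 or 3*e > -13) and (3*e + s >= -19 -> (e >= 0 or (not (3*e + s = -6 or 3*s >= 17)))) and ((not (3*e + s >= -19)) -> (e >= 0 or (not (e = -6 or 3*s >= 17))))))
Answer: WP = ((not (3*e + s != -18)) -> (e >= 0 or (not (3*e + s = -6 or 3*e + 3*s >= 17)))) and (3*e + s != -18 -> ((3*e = -17 or 3*e > -13) and (3*e + s >= -19 -> (e >= 0 or (not (3*e + s = -6 or 3*s >= 17)))) and ((not (3*e + s >= -19)) -> (e >= 0 or (not (e = -6 or 3*s >= 17))))))


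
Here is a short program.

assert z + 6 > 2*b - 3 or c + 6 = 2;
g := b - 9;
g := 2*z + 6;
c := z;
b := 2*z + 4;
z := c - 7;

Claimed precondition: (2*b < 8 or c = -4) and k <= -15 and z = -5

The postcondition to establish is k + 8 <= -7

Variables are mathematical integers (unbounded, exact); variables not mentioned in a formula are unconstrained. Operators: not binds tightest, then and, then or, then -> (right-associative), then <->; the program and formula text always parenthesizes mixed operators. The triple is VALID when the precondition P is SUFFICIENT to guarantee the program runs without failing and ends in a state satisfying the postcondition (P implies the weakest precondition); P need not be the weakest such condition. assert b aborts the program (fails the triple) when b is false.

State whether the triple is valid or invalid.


Working backward. After the program, the postcondition k + 8 <= -7 must hold; in canonical form it is k <= -15.
Before z := c - 7: k <= -15
Before b := 2*z + 4: k <= -15
Before c := z: k <= -15
Before g := 2*z + 6: k <= -15
Before g := b - 9: k <= -15
Before assert z + 6 > 2*b - 3 or c + 6 = 2: (z > 2*b - 9 or c = -4) and k <= -15
The weakest precondition is (z > 2*b - 9 or c = -4) and k <= -15.
Check whether (2*b < 8 or c = -4) and k <= -15 and z = -5 implies it.
Countermodel: at the initial state b = 2, c = -3, k = -15, z = -5, the precondition holds but the weakest precondition fails.
Answer: invalid


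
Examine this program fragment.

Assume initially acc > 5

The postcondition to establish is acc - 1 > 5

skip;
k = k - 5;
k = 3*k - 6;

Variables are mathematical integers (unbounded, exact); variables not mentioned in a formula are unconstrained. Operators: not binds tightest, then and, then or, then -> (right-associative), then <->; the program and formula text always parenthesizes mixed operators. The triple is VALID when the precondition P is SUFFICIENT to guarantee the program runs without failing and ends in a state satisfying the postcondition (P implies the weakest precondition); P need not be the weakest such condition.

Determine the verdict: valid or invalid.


Working backward. After the program, the postcondition acc - 1 > 5 must hold; in canonical form it is acc > 6.
Before k := 3*k - 6: acc > 6
Before k := k - 5: acc > 6
Before skip: acc > 6
The weakest precondition is acc > 6.
Check whether acc > 5 implies it.
Countermodel: at the initial state acc = 6, the precondition holds but the weakest precondition fails.
Answer: invalid


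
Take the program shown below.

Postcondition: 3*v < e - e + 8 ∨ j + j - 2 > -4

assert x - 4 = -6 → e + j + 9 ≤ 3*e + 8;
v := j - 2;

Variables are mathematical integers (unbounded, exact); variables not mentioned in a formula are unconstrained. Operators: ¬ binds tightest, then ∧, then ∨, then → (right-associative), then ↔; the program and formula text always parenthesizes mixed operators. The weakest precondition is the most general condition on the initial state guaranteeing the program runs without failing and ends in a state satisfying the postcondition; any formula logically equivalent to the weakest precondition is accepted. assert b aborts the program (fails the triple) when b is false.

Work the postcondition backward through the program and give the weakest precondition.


Working backward. After the program, the postcondition 3*v < e - e + 8 ∨ j + j - 2 > -4 must hold; in canonical form it is 3*v < 8 ∨ 2*j > -2.
Before v := j - 2: 3*j < 14 ∨ 2*j > -2
Before assert x - 4 = -6 → e + j + 9 ≤ 3*e + 8: (x = -2 → j ≤ 2*e - 1) ∧ (3*j < 14 ∨ 2*j > -2)
Answer: WP = (x = -2 → j ≤ 2*e - 1) ∧ (3*j < 14 ∨ 2*j > -2)


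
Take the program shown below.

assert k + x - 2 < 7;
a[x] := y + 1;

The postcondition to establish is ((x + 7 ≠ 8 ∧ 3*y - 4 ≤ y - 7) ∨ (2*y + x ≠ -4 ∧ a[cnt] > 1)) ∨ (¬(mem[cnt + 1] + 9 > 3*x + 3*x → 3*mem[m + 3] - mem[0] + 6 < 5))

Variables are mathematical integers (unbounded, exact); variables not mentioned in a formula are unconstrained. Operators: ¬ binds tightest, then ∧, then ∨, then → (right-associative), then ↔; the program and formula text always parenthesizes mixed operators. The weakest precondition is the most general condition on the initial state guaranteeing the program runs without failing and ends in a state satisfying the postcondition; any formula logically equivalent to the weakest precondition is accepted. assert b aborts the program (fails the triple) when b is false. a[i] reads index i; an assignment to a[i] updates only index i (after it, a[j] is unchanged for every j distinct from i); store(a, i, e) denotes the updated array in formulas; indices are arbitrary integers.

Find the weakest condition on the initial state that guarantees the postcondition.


Working backward. After the program, the postcondition ((x + 7 ≠ 8 ∧ 3*y - 4 ≤ y - 7) ∨ (2*y + x ≠ -4 ∧ a[cnt] > 1)) ∨ (¬(mem[cnt + 1] + 9 > 3*x + 3*x → 3*mem[m + 3] - mem[0] + 6 < 5)) must hold; in canonical form it is (x ≠ 1 ∧ 2*y ≤ -3) ∨ (x + 2*y ≠ -4 ∧ a[cnt] > 1) ∨ (¬(mem[cnt + 1] > 6*x - 9 → 3*mem[m + 3] < mem[0] - 1)).
Before a[x] := y + 1: (x ≠ 1 ∧ 2*y ≤ -3) ∨ (x + 2*y ≠ -4 ∧ store(a, x, y + 1)[cnt] > 1) ∨ (¬(mem[cnt + 1] > 6*x - 9 → 3*mem[m + 3] < mem[0] - 1))
Before assert k + x - 2 < 7: k + x < 9 ∧ ((x ≠ 1 ∧ 2*y ≤ -3) ∨ (x + 2*y ≠ -4 ∧ store(a, x, y + 1)[cnt] > 1) ∨ (¬(mem[cnt + 1] > 6*x - 9 → 3*mem[m + 3] < mem[0] - 1)))
Answer: WP = k + x < 9 ∧ ((x ≠ 1 ∧ 2*y ≤ -3) ∨ (x + 2*y ≠ -4 ∧ store(a, x, y + 1)[cnt] > 1) ∨ (¬(mem[cnt + 1] > 6*x - 9 → 3*mem[m + 3] < mem[0] - 1)))


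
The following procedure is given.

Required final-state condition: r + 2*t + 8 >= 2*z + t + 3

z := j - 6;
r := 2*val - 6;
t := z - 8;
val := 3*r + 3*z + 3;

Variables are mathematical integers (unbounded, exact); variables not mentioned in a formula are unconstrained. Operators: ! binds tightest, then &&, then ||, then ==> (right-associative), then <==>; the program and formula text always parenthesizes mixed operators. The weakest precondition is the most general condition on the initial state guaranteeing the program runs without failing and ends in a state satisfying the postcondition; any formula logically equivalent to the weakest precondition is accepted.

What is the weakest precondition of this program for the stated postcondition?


Working backward. After the program, the postcondition r + 2*t + 8 >= 2*z + t + 3 must hold; in canonical form it is r + t >= 2*z - 5.
Before val := 3*r + 3*z + 3: r + t >= 2*z - 5
Before t := z - 8: r >= z + 3
Before r := 2*val - 6: 2*val >= z + 9
Before z := j - 6: 2*val >= j + 3
Answer: WP = 2*val >= j + 3


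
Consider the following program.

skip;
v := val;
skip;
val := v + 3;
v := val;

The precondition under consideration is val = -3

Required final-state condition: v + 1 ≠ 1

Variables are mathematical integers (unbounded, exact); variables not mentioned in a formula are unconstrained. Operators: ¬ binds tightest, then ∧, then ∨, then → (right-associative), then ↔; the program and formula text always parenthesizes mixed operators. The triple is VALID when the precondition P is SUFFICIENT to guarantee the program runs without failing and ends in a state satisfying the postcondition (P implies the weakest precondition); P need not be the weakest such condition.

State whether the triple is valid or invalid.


Working backward. After the program, the postcondition v + 1 ≠ 1 must hold; in canonical form it is v ≠ 0.
Before v := val: val ≠ 0
Before val := v + 3: v ≠ -3
Before skip: v ≠ -3
Before v := val: val ≠ -3
Before skip: val ≠ -3
The weakest precondition is val ≠ -3.
Check whether val = -3 implies it.
Countermodel: at the initial state val = -3, the precondition holds but the weakest precondition fails.
Answer: invalid


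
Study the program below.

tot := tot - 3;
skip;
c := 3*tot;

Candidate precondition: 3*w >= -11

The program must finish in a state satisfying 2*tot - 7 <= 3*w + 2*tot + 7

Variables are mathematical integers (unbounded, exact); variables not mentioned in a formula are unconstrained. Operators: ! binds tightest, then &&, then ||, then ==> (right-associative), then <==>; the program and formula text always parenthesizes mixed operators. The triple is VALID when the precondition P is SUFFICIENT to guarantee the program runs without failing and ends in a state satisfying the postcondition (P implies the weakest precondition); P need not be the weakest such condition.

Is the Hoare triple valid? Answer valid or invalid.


Working backward. After the program, the postcondition 2*tot - 7 <= 3*w + 2*tot + 7 must hold; in canonical form it is 3*w >= -14.
Before c := 3*tot: 3*w >= -14
Before skip: 3*w >= -14
Before tot := tot - 3: 3*w >= -14
The weakest precondition is 3*w >= -14.
Check whether 3*w >= -11 implies it.
Every state satisfying the precondition satisfies the weakest precondition: the implication holds.
Answer: valid


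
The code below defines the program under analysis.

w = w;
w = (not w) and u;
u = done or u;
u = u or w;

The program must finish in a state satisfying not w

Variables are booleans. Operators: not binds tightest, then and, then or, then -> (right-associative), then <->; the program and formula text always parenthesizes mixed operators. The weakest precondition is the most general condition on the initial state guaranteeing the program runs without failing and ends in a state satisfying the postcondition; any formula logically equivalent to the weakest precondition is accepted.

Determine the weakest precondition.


Working backward. After the program, not w must hold.
Before u := u or w: not w
Before u := done or u: not w
Before w := (not w) and u: not ((not w) and u)
Before w := w: not ((not w) and u)
Answer: WP = not ((not w) and u)


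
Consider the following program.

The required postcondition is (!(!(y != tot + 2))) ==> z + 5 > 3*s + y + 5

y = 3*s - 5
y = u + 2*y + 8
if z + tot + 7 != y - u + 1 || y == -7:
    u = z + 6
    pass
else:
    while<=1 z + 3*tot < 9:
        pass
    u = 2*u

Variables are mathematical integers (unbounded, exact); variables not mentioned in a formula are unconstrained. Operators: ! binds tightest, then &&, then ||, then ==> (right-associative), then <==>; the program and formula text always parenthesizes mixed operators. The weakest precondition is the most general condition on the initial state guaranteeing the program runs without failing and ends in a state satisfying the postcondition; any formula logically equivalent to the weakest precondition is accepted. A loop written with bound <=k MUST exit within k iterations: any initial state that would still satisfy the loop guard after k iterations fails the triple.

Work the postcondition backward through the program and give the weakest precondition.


Working backward. After the program, the postcondition (!(!(y != tot + 2))) ==> z + 5 > 3*s + y + 5 must hold; in canonical form it is y != tot + 2 ==> z > 3*s + y.
Then branch requires y != tot + 2 ==> z > 3*s + y; else branch requires (3*tot + z < 9 ==> ((!(3*tot + z < 9)) && (y != tot + 2 ==> z > 3*s + y))) && ((!(3*tot + z < 9)) ==> (y != tot + 2 ==> z > 3*s + y)).
Before the if: ((tot + u + z != y - 6 || y == -7) ==> (y != tot + 2 ==> z > 3*s + y)) && ((!(tot + u + z != y - 6 || y == -7)) ==> ((3*tot + z < 9 ==> ((!(3*tot + z < 9)) && (y != tot + 2 ==> z > 3*s + y))) && ((!(3*tot + z < 9)) ==> (y != tot + 2 ==> z > 3*s + y))))
Before y := u + 2*y + 8: ((tot + z != 2*y + 2 || u + 2*y == -15) ==> (u + 2*y != tot - 6 ==> z > 3*s + u + 2*y + 8)) && ((!(tot + z != 2*y + 2 || u + 2*y == -15)) ==> ((3*tot + z < 9 ==> ((!(3*tot + z < 9)) && (u + 2*y != tot - 6 ==> z > 3*s + u + 2*y + 8))) && ((!(3*tot + z < 9)) ==> (u + 2*y != tot - 6 ==> z > 3*s + u + 2*y + 8))))
Before y := 3*s - 5: ((tot + z != 6*s - 8 || 6*s + u == -5) ==> (6*s + u != tot + 4 ==> z > 9*s + u - 2)) && ((!(tot + z != 6*s - 8 || 6*s + u == -5)) ==> ((3*tot + z < 9 ==> ((!(3*tot + z < 9)) && (6*s + u != tot + 4 ==> z > 9*s + u - 2))) && ((!(3*tot + z < 9)) ==> (6*s + u != tot + 4 ==> z > 9*s + u - 2))))
Answer: WP = ((tot + z != 6*s - 8 || 6*s + u == -5) ==> (6*s + u != tot + 4 ==> z > 9*s + u - 2)) && ((!(tot + z != 6*s - 8 || 6*s + u == -5)) ==> ((3*tot + z < 9 ==> ((!(3*tot + z < 9)) && (6*s + u != tot + 4 ==> z > 9*s + u - 2))) && ((!(3*tot + z < 9)) ==> (6*s + u != tot + 4 ==> z > 9*s + u - 2))))


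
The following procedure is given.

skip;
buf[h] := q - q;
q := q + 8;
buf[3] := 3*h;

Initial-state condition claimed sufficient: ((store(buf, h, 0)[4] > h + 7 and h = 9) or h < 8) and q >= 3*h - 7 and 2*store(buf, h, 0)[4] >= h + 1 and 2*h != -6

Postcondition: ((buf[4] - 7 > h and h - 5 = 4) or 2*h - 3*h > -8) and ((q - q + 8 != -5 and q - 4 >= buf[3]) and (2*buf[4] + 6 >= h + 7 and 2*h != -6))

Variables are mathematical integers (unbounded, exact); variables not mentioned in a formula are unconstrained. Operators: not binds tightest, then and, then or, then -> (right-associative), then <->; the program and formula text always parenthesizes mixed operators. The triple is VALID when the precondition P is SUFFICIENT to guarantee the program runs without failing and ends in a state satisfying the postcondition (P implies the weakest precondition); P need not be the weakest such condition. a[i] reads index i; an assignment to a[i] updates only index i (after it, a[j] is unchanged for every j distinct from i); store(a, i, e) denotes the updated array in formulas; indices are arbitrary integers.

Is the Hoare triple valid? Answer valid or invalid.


Working backward. After the program, the postcondition ((buf[4] - 7 > h and h - 5 = 4) or 2*h - 3*h > -8) and ((q - q + 8 != -5 and q - 4 >= buf[3]) and (2*buf[4] + 6 >= h + 7 and 2*h != -6)) must hold; in canonical form it is ((buf[4] > h + 7 and h = 9) or h < 8) and q >= buf[3] + 4 and 2*buf[4] >= h + 1 and 2*h != -6.
Before buf[3] := 3*h: ((buf[4] > h + 7 and h = 9) or h < 8) and q >= 3*h + 4 and 2*buf[4] >= h + 1 and 2*h != -6
Before q := q + 8: ((buf[4] > h + 7 and h = 9) or h < 8) and q >= 3*h - 4 and 2*buf[4] >= h + 1 and 2*h != -6
Before buf[h] := q - q: ((store(buf, h, 0)[4] > h + 7 and h = 9) or h < 8) and q >= 3*h - 4 and 2*store(buf, h, 0)[4] >= h + 1 and 2*h != -6
Before skip: ((store(buf, h, 0)[4] > h + 7 and h = 9) or h < 8) and q >= 3*h - 4 and 2*store(buf, h, 0)[4] >= h + 1 and 2*h != -6
The weakest precondition is ((store(buf, h, 0)[4] > h + 7 and h = 9) or h < 8) and q >= 3*h - 4 and 2*store(buf, h, 0)[4] >= h + 1 and 2*h != -6.
Check whether ((store(buf, h, 0)[4] > h + 7 and h = 9) or h < 8) and q >= 3*h - 7 and 2*store(buf, h, 0)[4] >= h + 1 and 2*h != -6 implies it.
Countermodel: at the initial state buf = {[-5] = 2, [4] = -2, elsewhere 2}, h = -5, q = -20, the precondition holds but the weakest precondition fails.
Answer: invalid


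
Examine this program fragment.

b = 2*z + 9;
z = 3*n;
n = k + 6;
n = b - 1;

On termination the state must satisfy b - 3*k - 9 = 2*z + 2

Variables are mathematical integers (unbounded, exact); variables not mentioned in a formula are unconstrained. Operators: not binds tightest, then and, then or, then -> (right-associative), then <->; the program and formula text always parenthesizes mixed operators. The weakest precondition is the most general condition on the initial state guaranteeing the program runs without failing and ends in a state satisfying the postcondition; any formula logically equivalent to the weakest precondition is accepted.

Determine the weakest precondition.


Working backward. After the program, the postcondition b - 3*k - 9 = 2*z + 2 must hold; in canonical form it is b = 3*k + 2*z + 11.
Before n := b - 1: b = 3*k + 2*z + 11
Before n := k + 6: b = 3*k + 2*z + 11
Before z := 3*n: b = 3*k + 6*n + 11
Before b := 2*z + 9: 2*z = 3*k + 6*n + 2
Answer: WP = 2*z = 3*k + 6*n + 2


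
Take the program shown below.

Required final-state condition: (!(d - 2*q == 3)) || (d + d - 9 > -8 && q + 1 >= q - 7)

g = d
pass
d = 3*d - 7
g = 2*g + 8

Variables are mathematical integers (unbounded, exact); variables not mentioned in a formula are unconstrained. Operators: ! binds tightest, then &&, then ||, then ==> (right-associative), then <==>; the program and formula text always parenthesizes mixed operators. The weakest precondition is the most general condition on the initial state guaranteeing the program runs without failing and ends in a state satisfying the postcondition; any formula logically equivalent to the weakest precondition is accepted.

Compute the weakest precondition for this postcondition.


Working backward. After the program, the postcondition (!(d - 2*q == 3)) || (d + d - 9 > -8 && q + 1 >= q - 7) must hold; in canonical form it is (!(d == 2*q + 3)) || 2*d > 1.
Before g := 2*g + 8: (!(d == 2*q + 3)) || 2*d > 1
Before d := 3*d - 7: (!(3*d == 2*q + 10)) || 6*d > 15
Before skip: (!(3*d == 2*q + 10)) || 6*d > 15
Before g := d: (!(3*d == 2*q + 10)) || 6*d > 15
Answer: WP = (!(3*d == 2*q + 10)) || 6*d > 15


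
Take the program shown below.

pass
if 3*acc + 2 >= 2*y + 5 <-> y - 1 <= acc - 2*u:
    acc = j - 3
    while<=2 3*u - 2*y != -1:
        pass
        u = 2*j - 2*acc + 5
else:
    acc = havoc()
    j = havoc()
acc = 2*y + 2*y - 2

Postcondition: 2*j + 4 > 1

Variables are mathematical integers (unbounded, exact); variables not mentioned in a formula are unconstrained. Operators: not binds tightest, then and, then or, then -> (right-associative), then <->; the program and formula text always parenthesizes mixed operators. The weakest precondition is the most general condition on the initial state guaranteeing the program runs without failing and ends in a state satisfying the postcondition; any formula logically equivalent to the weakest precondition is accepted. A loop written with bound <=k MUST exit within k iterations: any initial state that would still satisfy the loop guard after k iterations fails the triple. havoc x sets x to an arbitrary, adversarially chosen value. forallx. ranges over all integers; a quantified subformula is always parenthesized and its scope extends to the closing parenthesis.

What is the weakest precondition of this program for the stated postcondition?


Working backward. After the program, the postcondition 2*j + 4 > 1 must hold; in canonical form it is 2*j > -3.
Before acc := 2*y + 2*y - 2: 2*j > -3
Then branch requires (3*u != 2*y - 1 -> ((2*y != 34 -> ((not (2*y != 34)) and 2*j > -3)) and ((not (2*y != 34)) -> 2*j > -3))) and ((not (3*u != 2*y - 1)) -> 2*j > -3); else branch requires forall j_1. 2*j_1 > -3.
Before the if: ((3*acc >= 2*y + 3 <-> 2*u + y <= acc + 1) -> ((3*u != 2*y - 1 -> ((2*y != 34 -> ((not (2*y != 34)) and 2*j > -3)) and ((not (2*y != 34)) -> 2*j > -3))) and ((not (3*u != 2*y - 1)) -> 2*j > -3))) and ((not (3*acc >= 2*y + 3 <-> 2*u + y <= acc + 1)) -> (forall j_1. 2*j_1 > -3))
Before skip: ((3*acc >= 2*y + 3 <-> 2*u + y <= acc + 1) -> ((3*u != 2*y - 1 -> ((2*y != 34 -> ((not (2*y != 34)) and 2*j > -3)) and ((not (2*y != 34)) -> 2*j > -3))) and ((not (3*u != 2*y - 1)) -> 2*j > -3))) and ((not (3*acc >= 2*y + 3 <-> 2*u + y <= acc + 1)) -> (forall j_1. 2*j_1 > -3))
Answer: WP = ((3*acc >= 2*y + 3 <-> 2*u + y <= acc + 1) -> ((3*u != 2*y - 1 -> ((2*y != 34 -> ((not (2*y != 34)) and 2*j > -3)) and ((not (2*y != 34)) -> 2*j > -3))) and ((not (3*u != 2*y - 1)) -> 2*j > -3))) and ((not (3*acc >= 2*y + 3 <-> 2*u + y <= acc + 1)) -> (forall j_1. 2*j_1 > -3))


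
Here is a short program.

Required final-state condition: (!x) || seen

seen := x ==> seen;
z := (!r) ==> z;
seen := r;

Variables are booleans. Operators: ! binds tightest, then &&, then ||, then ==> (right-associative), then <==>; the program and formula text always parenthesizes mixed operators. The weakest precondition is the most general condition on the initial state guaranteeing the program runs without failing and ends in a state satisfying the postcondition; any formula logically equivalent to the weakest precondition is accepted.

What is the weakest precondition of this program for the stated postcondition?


Working backward. After the program, (!x) || seen must hold.
Before seen := r: (!x) || r
Before z := (!r) ==> z: (!x) || r
Before seen := x ==> seen: (!x) || r
Answer: WP = (!x) || r


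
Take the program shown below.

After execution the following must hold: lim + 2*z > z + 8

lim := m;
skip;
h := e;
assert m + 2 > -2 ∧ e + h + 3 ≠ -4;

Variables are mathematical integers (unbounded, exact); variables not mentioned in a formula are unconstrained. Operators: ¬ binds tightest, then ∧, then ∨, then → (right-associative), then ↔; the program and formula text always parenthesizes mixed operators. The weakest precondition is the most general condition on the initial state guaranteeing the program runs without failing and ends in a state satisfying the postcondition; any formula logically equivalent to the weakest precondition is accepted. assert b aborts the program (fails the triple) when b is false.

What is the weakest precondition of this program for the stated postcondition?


Working backward. After the program, the postcondition lim + 2*z > z + 8 must hold; in canonical form it is lim + z > 8.
Before assert m + 2 > -2 ∧ e + h + 3 ≠ -4: m > -4 ∧ e + h ≠ -7 ∧ lim + z > 8
Before h := e: m > -4 ∧ 2*e ≠ -7 ∧ lim + z > 8
Before skip: m > -4 ∧ 2*e ≠ -7 ∧ lim + z > 8
Before lim := m: m > -4 ∧ 2*e ≠ -7 ∧ m + z > 8
Answer: WP = m > -4 ∧ 2*e ≠ -7 ∧ m + z > 8


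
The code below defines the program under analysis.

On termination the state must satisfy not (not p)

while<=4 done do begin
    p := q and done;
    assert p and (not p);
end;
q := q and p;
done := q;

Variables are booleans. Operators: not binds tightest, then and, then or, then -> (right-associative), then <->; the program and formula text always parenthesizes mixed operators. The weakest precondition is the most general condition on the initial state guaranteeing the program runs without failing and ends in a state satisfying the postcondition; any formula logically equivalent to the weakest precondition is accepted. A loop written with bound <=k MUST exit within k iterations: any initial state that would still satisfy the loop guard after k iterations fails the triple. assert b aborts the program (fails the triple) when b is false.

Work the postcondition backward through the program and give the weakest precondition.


Working backward. After the program, the postcondition not (not p) must hold; in canonical form it is p.
Before done := q: p
Before q := q and p: p
Before the loop (bound <=4), unroll the exhaustion recursion (WP_0 = exit-now case; WP_j = one more guarded iteration, up to j = 4):
  WP_0: (not done) and p
  WP_1: (not done) and ((not done) -> p)
  WP_2: (not done) and ((not done) -> p)
  WP_3: (not done) and ((not done) -> p)
  WP_4: (not done) and ((not done) -> p)
So before the loop: (not done) and ((not done) -> p)
Answer: WP = (not done) and ((not done) -> p)


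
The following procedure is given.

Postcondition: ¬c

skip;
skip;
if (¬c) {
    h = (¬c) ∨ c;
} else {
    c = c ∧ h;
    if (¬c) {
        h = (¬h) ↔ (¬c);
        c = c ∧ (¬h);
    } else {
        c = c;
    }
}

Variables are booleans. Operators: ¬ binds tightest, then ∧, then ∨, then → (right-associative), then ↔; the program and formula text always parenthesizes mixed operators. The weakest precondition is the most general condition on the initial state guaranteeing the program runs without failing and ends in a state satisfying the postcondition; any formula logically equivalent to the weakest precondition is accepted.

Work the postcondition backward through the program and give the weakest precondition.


Working backward. After the program, ¬c must hold.
Then branch requires ¬c; else branch requires ((¬(c ∧ h)) → (¬(c ∧ h ∧ (¬((¬h) ↔ (¬(c ∧ h))))))) ∧ ((c ∧ h) → (¬(c ∧ h))).
Before the if: c → (((¬(c ∧ h)) → (¬(c ∧ h ∧ (¬((¬h) ↔ (¬(c ∧ h))))))) ∧ ((c ∧ h) → (¬(c ∧ h))))
Before skip: c → (((¬(c ∧ h)) → (¬(c ∧ h ∧ (¬((¬h) ↔ (¬(c ∧ h))))))) ∧ ((c ∧ h) → (¬(c ∧ h))))
Before skip: c → (((¬(c ∧ h)) → (¬(c ∧ h ∧ (¬((¬h) ↔ (¬(c ∧ h))))))) ∧ ((c ∧ h) → (¬(c ∧ h))))
Answer: WP = c → (((¬(c ∧ h)) → (¬(c ∧ h ∧ (¬((¬h) ↔ (¬(c ∧ h))))))) ∧ ((c ∧ h) → (¬(c ∧ h))))


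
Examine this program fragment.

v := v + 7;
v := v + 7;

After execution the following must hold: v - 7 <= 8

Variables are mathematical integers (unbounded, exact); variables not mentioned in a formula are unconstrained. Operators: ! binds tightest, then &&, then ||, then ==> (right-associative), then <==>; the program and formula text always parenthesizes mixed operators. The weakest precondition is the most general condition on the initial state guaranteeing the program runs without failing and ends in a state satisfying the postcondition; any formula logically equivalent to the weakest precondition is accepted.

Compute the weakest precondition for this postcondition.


Working backward. After the program, the postcondition v - 7 <= 8 must hold; in canonical form it is v <= 15.
Before v := v + 7: v <= 8
Before v := v + 7: v <= 1
Answer: WP = v <= 1


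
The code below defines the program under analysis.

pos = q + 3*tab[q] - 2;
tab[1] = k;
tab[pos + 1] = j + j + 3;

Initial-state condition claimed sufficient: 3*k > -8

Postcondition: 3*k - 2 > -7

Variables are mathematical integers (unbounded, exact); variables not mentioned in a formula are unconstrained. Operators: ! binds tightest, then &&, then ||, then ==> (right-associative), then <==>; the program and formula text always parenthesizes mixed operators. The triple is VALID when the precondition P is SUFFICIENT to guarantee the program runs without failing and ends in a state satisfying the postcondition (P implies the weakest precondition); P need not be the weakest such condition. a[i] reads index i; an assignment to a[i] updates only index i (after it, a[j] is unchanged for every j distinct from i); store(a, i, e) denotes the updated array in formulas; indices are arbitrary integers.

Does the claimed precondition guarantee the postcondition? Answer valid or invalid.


Working backward. After the program, the postcondition 3*k - 2 > -7 must hold; in canonical form it is 3*k > -5.
Before tab[pos + 1] := j + j + 3: 3*k > -5
Before tab[1] := k: 3*k > -5
Before pos := q + 3*tab[q] - 2: 3*k > -5
The weakest precondition is 3*k > -5.
Check whether 3*k > -8 implies it.
Countermodel: at the initial state k = -2, the precondition holds but the weakest precondition fails.
Answer: invalid


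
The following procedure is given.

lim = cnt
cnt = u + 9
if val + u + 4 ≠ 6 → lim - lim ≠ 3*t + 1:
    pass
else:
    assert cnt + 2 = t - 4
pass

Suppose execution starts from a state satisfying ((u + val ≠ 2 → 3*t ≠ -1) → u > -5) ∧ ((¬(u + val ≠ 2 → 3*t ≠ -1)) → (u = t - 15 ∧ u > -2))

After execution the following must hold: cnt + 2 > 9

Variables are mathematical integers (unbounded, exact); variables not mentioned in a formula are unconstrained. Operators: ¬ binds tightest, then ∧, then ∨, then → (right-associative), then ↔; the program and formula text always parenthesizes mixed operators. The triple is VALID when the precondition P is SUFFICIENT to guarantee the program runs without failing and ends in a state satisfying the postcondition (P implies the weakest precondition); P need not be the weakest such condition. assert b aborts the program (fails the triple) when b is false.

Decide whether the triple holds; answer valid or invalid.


Working backward. After the program, the postcondition cnt + 2 > 9 must hold; in canonical form it is cnt > 7.
Before skip: cnt > 7
Then branch requires cnt > 7; else branch requires cnt = t - 6 ∧ cnt > 7.
Before the if: ((u + val ≠ 2 → 3*t ≠ -1) → cnt > 7) ∧ ((¬(u + val ≠ 2 → 3*t ≠ -1)) → (cnt = t - 6 ∧ cnt > 7))
Before cnt := u + 9: ((u + val ≠ 2 → 3*t ≠ -1) → u > -2) ∧ ((¬(u + val ≠ 2 → 3*t ≠ -1)) → (u = t - 15 ∧ u > -2))
Before lim := cnt: ((u + val ≠ 2 → 3*t ≠ -1) → u > -2) ∧ ((¬(u + val ≠ 2 → 3*t ≠ -1)) → (u = t - 15 ∧ u > -2))
The weakest precondition is ((u + val ≠ 2 → 3*t ≠ -1) → u > -2) ∧ ((¬(u + val ≠ 2 → 3*t ≠ -1)) → (u = t - 15 ∧ u > -2)).
Check whether ((u + val ≠ 2 → 3*t ≠ -1) → u > -5) ∧ ((¬(u + val ≠ 2 → 3*t ≠ -1)) → (u = t - 15 ∧ u > -2)) implies it.
Countermodel: at the initial state t = 0, u = -4, val = 0, the precondition holds but the weakest precondition fails.
Answer: invalid


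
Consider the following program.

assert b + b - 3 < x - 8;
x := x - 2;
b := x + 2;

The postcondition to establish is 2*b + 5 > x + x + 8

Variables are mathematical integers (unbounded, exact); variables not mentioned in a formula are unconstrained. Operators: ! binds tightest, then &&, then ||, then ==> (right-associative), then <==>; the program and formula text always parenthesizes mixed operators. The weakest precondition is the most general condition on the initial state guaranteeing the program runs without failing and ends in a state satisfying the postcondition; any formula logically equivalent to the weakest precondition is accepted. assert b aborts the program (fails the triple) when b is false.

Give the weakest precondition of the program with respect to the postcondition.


Working backward. After the program, the postcondition 2*b + 5 > x + x + 8 must hold; in canonical form it is 2*b > 2*x + 3.
Before b := x + 2: true
Before x := x - 2: true
Before assert b + b - 3 < x - 8: 2*b < x - 5
Answer: WP = 2*b < x - 5


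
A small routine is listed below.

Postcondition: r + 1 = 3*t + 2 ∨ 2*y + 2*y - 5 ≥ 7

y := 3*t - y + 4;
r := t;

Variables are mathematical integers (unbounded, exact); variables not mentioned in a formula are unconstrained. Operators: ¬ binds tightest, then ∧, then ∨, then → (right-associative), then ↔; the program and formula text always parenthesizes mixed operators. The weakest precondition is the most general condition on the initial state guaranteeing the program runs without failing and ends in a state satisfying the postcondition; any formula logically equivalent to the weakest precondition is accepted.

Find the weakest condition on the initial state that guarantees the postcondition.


Working backward. After the program, the postcondition r + 1 = 3*t + 2 ∨ 2*y + 2*y - 5 ≥ 7 must hold; in canonical form it is r = 3*t + 1 ∨ 4*y ≥ 12.
Before r := t: 2*t = -1 ∨ 4*y ≥ 12
Before y := 3*t - y + 4: 2*t = -1 ∨ 12*t ≥ 4*y - 4
Answer: WP = 2*t = -1 ∨ 12*t ≥ 4*y - 4


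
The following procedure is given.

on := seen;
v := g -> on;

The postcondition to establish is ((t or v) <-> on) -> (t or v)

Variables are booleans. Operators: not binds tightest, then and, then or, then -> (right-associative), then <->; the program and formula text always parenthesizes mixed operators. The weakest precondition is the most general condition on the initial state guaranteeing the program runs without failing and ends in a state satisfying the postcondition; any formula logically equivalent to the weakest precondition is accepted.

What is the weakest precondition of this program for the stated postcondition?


Working backward. After the program, ((t or v) <-> on) -> (t or v) must hold.
Before v := g -> on: ((t or (g -> on)) <-> on) -> (t or (g -> on))
Before on := seen: ((t or (g -> seen)) <-> seen) -> (t or (g -> seen))
Answer: WP = ((t or (g -> seen)) <-> seen) -> (t or (g -> seen))


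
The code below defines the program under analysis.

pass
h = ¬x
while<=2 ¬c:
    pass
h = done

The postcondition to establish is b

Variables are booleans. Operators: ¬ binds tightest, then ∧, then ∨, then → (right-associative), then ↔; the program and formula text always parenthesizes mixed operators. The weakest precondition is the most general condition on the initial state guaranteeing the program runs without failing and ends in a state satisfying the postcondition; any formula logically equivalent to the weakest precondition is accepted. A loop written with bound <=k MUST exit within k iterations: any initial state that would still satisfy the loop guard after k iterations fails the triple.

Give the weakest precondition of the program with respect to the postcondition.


Working backward. After the program, b must hold.
Before h := done: b
Before the loop (bound <=2), unroll the exhaustion recursion (WP_0 = exit-now case; WP_j = one more guarded iteration, up to j = 2):
  WP_0: c ∧ b
  WP_1: ((¬c) → (c ∧ b)) ∧ (c → b)
  WP_2: ((¬c) → (((¬c) → (c ∧ b)) ∧ (c → b))) ∧ (c → b)
So before the loop: ((¬c) → (((¬c) → (c ∧ b)) ∧ (c → b))) ∧ (c → b)
Before h := ¬x: ((¬c) → (((¬c) → (c ∧ b)) ∧ (c → b))) ∧ (c → b)
Before skip: ((¬c) → (((¬c) → (c ∧ b)) ∧ (c → b))) ∧ (c → b)
Answer: WP = ((¬c) → (((¬c) → (c ∧ b)) ∧ (c → b))) ∧ (c → b)


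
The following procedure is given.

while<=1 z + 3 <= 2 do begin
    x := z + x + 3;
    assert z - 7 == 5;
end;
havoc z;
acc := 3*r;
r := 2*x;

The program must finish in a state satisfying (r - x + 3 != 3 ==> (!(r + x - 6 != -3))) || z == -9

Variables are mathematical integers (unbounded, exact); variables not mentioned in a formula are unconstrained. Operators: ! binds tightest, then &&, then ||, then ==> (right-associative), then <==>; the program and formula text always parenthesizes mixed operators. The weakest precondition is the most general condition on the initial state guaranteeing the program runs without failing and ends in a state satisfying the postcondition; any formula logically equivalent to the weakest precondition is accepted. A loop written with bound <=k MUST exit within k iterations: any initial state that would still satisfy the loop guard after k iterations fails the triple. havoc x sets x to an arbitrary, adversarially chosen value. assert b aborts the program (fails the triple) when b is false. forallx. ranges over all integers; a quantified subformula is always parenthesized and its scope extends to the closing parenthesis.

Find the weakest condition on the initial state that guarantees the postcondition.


Working backward. After the program, the postcondition (r - x + 3 != 3 ==> (!(r + x - 6 != -3))) || z == -9 must hold; in canonical form it is (r != x ==> (!(r + x != 3))) || z == -9.
Before r := 2*x: (x != 0 ==> (!(3*x != 3))) || z == -9
Before acc := 3*r: (x != 0 ==> (!(3*x != 3))) || z == -9
Before havoc z: forall z_1. ((x != 0 ==> (!(3*x != 3))) || z_1 == -9)
Before the loop (bound <=1), unroll the exhaustion recursion (WP_0 = exit-now case; WP_j = one more guarded iteration, up to j = 1):
  WP_0: (!(z <= -1)) && (forall z_1. ((x != 0 ==> (!(3*x != 3))) || z_1 == -9))
  WP_1: (z <= -1 ==> (z == 12 && (!(z <= -1)) && (forall z_1. ((x + z != -3 ==> (!(3*x + 3*z != -6))) || z_1 == -9)))) && ((!(z <= -1)) ==> (forall z_1. ((x != 0 ==> (!(3*x != 3))) || z_1 == -9)))
So before the loop: (z <= -1 ==> (z == 12 && (!(z <= -1)) && (forall z_1. ((x + z != -3 ==> (!(3*x + 3*z != -6))) || z_1 == -9)))) && ((!(z <= -1)) ==> (forall z_1. ((x != 0 ==> (!(3*x != 3))) || z_1 == -9)))
Answer: WP = (z <= -1 ==> (z == 12 && (!(z <= -1)) && (forall z_1. ((x + z != -3 ==> (!(3*x + 3*z != -6))) || z_1 == -9)))) && ((!(z <= -1)) ==> (forall z_1. ((x != 0 ==> (!(3*x != 3))) || z_1 == -9)))
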